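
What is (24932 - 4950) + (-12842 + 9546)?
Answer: 16686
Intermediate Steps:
(24932 - 4950) + (-12842 + 9546) = 19982 - 3296 = 16686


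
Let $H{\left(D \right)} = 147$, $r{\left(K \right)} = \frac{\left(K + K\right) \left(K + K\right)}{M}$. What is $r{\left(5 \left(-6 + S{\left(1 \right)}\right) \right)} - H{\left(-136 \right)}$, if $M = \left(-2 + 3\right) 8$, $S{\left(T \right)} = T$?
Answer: $\frac{331}{2} \approx 165.5$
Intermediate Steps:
$M = 8$ ($M = 1 \cdot 8 = 8$)
$r{\left(K \right)} = \frac{K^{2}}{2}$ ($r{\left(K \right)} = \frac{\left(K + K\right) \left(K + K\right)}{8} = 2 K 2 K \frac{1}{8} = 4 K^{2} \cdot \frac{1}{8} = \frac{K^{2}}{2}$)
$r{\left(5 \left(-6 + S{\left(1 \right)}\right) \right)} - H{\left(-136 \right)} = \frac{\left(5 \left(-6 + 1\right)\right)^{2}}{2} - 147 = \frac{\left(5 \left(-5\right)\right)^{2}}{2} - 147 = \frac{\left(-25\right)^{2}}{2} - 147 = \frac{1}{2} \cdot 625 - 147 = \frac{625}{2} - 147 = \frac{331}{2}$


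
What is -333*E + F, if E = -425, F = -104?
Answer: 141421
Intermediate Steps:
-333*E + F = -333*(-425) - 104 = 141525 - 104 = 141421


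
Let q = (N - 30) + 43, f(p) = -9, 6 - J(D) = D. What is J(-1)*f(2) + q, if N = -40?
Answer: -90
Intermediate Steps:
J(D) = 6 - D
q = -27 (q = (-40 - 30) + 43 = -70 + 43 = -27)
J(-1)*f(2) + q = (6 - 1*(-1))*(-9) - 27 = (6 + 1)*(-9) - 27 = 7*(-9) - 27 = -63 - 27 = -90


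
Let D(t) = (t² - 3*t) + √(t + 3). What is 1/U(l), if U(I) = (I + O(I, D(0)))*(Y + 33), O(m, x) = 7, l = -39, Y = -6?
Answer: -1/864 ≈ -0.0011574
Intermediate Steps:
D(t) = t² + √(3 + t) - 3*t (D(t) = (t² - 3*t) + √(3 + t) = t² + √(3 + t) - 3*t)
U(I) = 189 + 27*I (U(I) = (I + 7)*(-6 + 33) = (7 + I)*27 = 189 + 27*I)
1/U(l) = 1/(189 + 27*(-39)) = 1/(189 - 1053) = 1/(-864) = -1/864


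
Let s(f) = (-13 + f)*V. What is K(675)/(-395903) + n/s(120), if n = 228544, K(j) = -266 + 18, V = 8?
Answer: 11310183440/42361621 ≈ 266.99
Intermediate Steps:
K(j) = -248
s(f) = -104 + 8*f (s(f) = (-13 + f)*8 = -104 + 8*f)
K(675)/(-395903) + n/s(120) = -248/(-395903) + 228544/(-104 + 8*120) = -248*(-1/395903) + 228544/(-104 + 960) = 248/395903 + 228544/856 = 248/395903 + 228544*(1/856) = 248/395903 + 28568/107 = 11310183440/42361621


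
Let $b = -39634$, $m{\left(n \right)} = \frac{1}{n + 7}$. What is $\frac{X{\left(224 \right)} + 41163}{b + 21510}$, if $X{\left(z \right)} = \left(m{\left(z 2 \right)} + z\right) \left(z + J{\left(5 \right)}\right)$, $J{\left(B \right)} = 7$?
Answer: $- \frac{1509747}{294515} \approx -5.1262$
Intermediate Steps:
$m{\left(n \right)} = \frac{1}{7 + n}$
$X{\left(z \right)} = \left(7 + z\right) \left(z + \frac{1}{7 + 2 z}\right)$ ($X{\left(z \right)} = \left(\frac{1}{7 + z 2} + z\right) \left(z + 7\right) = \left(\frac{1}{7 + 2 z} + z\right) \left(7 + z\right) = \left(z + \frac{1}{7 + 2 z}\right) \left(7 + z\right) = \left(7 + z\right) \left(z + \frac{1}{7 + 2 z}\right)$)
$\frac{X{\left(224 \right)} + 41163}{b + 21510} = \frac{\frac{7 + 224 + 224 \left(7 + 224\right) \left(7 + 2 \cdot 224\right)}{7 + 2 \cdot 224} + 41163}{-39634 + 21510} = \frac{\frac{7 + 224 + 224 \cdot 231 \left(7 + 448\right)}{7 + 448} + 41163}{-18124} = \left(\frac{7 + 224 + 224 \cdot 231 \cdot 455}{455} + 41163\right) \left(- \frac{1}{18124}\right) = \left(\frac{7 + 224 + 23543520}{455} + 41163\right) \left(- \frac{1}{18124}\right) = \left(\frac{1}{455} \cdot 23543751 + 41163\right) \left(- \frac{1}{18124}\right) = \left(\frac{3363393}{65} + 41163\right) \left(- \frac{1}{18124}\right) = \frac{6038988}{65} \left(- \frac{1}{18124}\right) = - \frac{1509747}{294515}$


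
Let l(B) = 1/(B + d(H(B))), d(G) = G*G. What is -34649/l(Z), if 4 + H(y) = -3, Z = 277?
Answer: -11295574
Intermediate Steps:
H(y) = -7 (H(y) = -4 - 3 = -7)
d(G) = G²
l(B) = 1/(49 + B) (l(B) = 1/(B + (-7)²) = 1/(B + 49) = 1/(49 + B))
-34649/l(Z) = -34649/(1/(49 + 277)) = -34649/(1/326) = -34649/1/326 = -34649*326 = -11295574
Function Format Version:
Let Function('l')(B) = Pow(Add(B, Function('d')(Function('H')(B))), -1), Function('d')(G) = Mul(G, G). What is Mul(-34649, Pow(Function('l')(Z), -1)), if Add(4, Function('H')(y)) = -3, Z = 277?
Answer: -11295574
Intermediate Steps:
Function('H')(y) = -7 (Function('H')(y) = Add(-4, -3) = -7)
Function('d')(G) = Pow(G, 2)
Function('l')(B) = Pow(Add(49, B), -1) (Function('l')(B) = Pow(Add(B, Pow(-7, 2)), -1) = Pow(Add(B, 49), -1) = Pow(Add(49, B), -1))
Mul(-34649, Pow(Function('l')(Z), -1)) = Mul(-34649, Pow(Pow(Add(49, 277), -1), -1)) = Mul(-34649, Pow(Pow(326, -1), -1)) = Mul(-34649, Pow(Rational(1, 326), -1)) = Mul(-34649, 326) = -11295574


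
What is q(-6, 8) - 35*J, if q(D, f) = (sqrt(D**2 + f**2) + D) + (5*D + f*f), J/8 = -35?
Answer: 9838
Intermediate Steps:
J = -280 (J = 8*(-35) = -280)
q(D, f) = f**2 + sqrt(D**2 + f**2) + 6*D (q(D, f) = (D + sqrt(D**2 + f**2)) + (5*D + f**2) = (D + sqrt(D**2 + f**2)) + (f**2 + 5*D) = f**2 + sqrt(D**2 + f**2) + 6*D)
q(-6, 8) - 35*J = (8**2 + sqrt((-6)**2 + 8**2) + 6*(-6)) - 35*(-280) = (64 + sqrt(36 + 64) - 36) + 9800 = (64 + sqrt(100) - 36) + 9800 = (64 + 10 - 36) + 9800 = 38 + 9800 = 9838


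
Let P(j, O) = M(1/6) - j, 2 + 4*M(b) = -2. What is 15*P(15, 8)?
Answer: -240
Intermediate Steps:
M(b) = -1 (M(b) = -½ + (¼)*(-2) = -½ - ½ = -1)
P(j, O) = -1 - j
15*P(15, 8) = 15*(-1 - 1*15) = 15*(-1 - 15) = 15*(-16) = -240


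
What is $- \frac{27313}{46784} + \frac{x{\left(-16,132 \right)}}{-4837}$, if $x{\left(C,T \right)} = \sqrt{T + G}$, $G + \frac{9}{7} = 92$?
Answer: $- \frac{27313}{46784} - \frac{\sqrt{10913}}{33859} \approx -0.5869$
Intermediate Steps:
$G = \frac{635}{7}$ ($G = - \frac{9}{7} + 92 = \frac{635}{7} \approx 90.714$)
$x{\left(C,T \right)} = \sqrt{\frac{635}{7} + T}$ ($x{\left(C,T \right)} = \sqrt{T + \frac{635}{7}} = \sqrt{\frac{635}{7} + T}$)
$- \frac{27313}{46784} + \frac{x{\left(-16,132 \right)}}{-4837} = - \frac{27313}{46784} + \frac{\frac{1}{7} \sqrt{4445 + 49 \cdot 132}}{-4837} = \left(-27313\right) \frac{1}{46784} + \frac{\sqrt{4445 + 6468}}{7} \left(- \frac{1}{4837}\right) = - \frac{27313}{46784} + \frac{\sqrt{10913}}{7} \left(- \frac{1}{4837}\right) = - \frac{27313}{46784} - \frac{\sqrt{10913}}{33859}$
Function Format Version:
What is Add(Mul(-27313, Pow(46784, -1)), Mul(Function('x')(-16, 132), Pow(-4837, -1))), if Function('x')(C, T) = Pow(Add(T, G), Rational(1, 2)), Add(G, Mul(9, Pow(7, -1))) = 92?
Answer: Add(Rational(-27313, 46784), Mul(Rational(-1, 33859), Pow(10913, Rational(1, 2)))) ≈ -0.58690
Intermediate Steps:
G = Rational(635, 7) (G = Add(Rational(-9, 7), 92) = Rational(635, 7) ≈ 90.714)
Function('x')(C, T) = Pow(Add(Rational(635, 7), T), Rational(1, 2)) (Function('x')(C, T) = Pow(Add(T, Rational(635, 7)), Rational(1, 2)) = Pow(Add(Rational(635, 7), T), Rational(1, 2)))
Add(Mul(-27313, Pow(46784, -1)), Mul(Function('x')(-16, 132), Pow(-4837, -1))) = Add(Mul(-27313, Pow(46784, -1)), Mul(Mul(Rational(1, 7), Pow(Add(4445, Mul(49, 132)), Rational(1, 2))), Pow(-4837, -1))) = Add(Mul(-27313, Rational(1, 46784)), Mul(Mul(Rational(1, 7), Pow(Add(4445, 6468), Rational(1, 2))), Rational(-1, 4837))) = Add(Rational(-27313, 46784), Mul(Mul(Rational(1, 7), Pow(10913, Rational(1, 2))), Rational(-1, 4837))) = Add(Rational(-27313, 46784), Mul(Rational(-1, 33859), Pow(10913, Rational(1, 2))))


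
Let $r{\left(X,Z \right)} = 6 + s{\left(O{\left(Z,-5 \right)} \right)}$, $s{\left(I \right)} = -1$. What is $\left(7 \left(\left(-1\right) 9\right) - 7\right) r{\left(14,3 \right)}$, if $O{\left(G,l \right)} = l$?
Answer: $-350$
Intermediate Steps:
$r{\left(X,Z \right)} = 5$ ($r{\left(X,Z \right)} = 6 - 1 = 5$)
$\left(7 \left(\left(-1\right) 9\right) - 7\right) r{\left(14,3 \right)} = \left(7 \left(\left(-1\right) 9\right) - 7\right) 5 = \left(7 \left(-9\right) - 7\right) 5 = \left(-63 - 7\right) 5 = \left(-70\right) 5 = -350$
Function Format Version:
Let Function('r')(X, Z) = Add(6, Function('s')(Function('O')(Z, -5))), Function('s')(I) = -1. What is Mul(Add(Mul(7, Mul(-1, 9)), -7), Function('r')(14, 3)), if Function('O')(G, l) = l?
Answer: -350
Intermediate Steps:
Function('r')(X, Z) = 5 (Function('r')(X, Z) = Add(6, -1) = 5)
Mul(Add(Mul(7, Mul(-1, 9)), -7), Function('r')(14, 3)) = Mul(Add(Mul(7, Mul(-1, 9)), -7), 5) = Mul(Add(Mul(7, -9), -7), 5) = Mul(Add(-63, -7), 5) = Mul(-70, 5) = -350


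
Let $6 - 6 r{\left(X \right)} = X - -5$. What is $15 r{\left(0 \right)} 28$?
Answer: $70$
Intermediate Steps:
$r{\left(X \right)} = \frac{1}{6} - \frac{X}{6}$ ($r{\left(X \right)} = 1 - \frac{X - -5}{6} = 1 - \frac{X + 5}{6} = 1 - \frac{5 + X}{6} = 1 - \left(\frac{5}{6} + \frac{X}{6}\right) = \frac{1}{6} - \frac{X}{6}$)
$15 r{\left(0 \right)} 28 = 15 \left(\frac{1}{6} - 0\right) 28 = 15 \left(\frac{1}{6} + 0\right) 28 = 15 \cdot \frac{1}{6} \cdot 28 = \frac{5}{2} \cdot 28 = 70$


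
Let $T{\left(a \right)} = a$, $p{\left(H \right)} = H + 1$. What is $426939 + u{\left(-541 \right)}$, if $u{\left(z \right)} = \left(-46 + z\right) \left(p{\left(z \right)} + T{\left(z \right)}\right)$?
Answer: $1061486$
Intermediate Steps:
$p{\left(H \right)} = 1 + H$
$u{\left(z \right)} = \left(1 + 2 z\right) \left(-46 + z\right)$ ($u{\left(z \right)} = \left(-46 + z\right) \left(\left(1 + z\right) + z\right) = \left(-46 + z\right) \left(1 + 2 z\right) = \left(1 + 2 z\right) \left(-46 + z\right)$)
$426939 + u{\left(-541 \right)} = 426939 - \left(-49185 - 585362\right) = 426939 + \left(-46 + 49231 + 2 \cdot 292681\right) = 426939 + \left(-46 + 49231 + 585362\right) = 426939 + 634547 = 1061486$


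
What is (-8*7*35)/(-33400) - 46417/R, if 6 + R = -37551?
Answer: 40598488/31360095 ≈ 1.2946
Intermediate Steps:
R = -37557 (R = -6 - 37551 = -37557)
(-8*7*35)/(-33400) - 46417/R = (-8*7*35)/(-33400) - 46417/(-37557) = -56*35*(-1/33400) - 46417*(-1/37557) = -1960*(-1/33400) + 46417/37557 = 49/835 + 46417/37557 = 40598488/31360095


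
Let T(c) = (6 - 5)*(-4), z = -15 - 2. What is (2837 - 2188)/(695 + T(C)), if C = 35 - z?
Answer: 649/691 ≈ 0.93922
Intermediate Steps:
z = -17
C = 52 (C = 35 - 1*(-17) = 35 + 17 = 52)
T(c) = -4 (T(c) = 1*(-4) = -4)
(2837 - 2188)/(695 + T(C)) = (2837 - 2188)/(695 - 4) = 649/691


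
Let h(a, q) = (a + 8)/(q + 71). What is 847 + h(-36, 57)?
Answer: 27097/32 ≈ 846.78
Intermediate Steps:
h(a, q) = (8 + a)/(71 + q)
847 + h(-36, 57) = 847 + (8 - 36)/(71 + 57) = 847 - 28/128 = 847 + (1/128)*(-28) = 847 - 7/32 = 27097/32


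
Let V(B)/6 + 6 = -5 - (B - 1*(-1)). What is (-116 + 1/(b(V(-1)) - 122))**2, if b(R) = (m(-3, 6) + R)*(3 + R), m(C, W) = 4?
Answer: 192670957249/14318656 ≈ 13456.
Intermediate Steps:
V(B) = -72 - 6*B (V(B) = -36 + 6*(-5 - (B - 1*(-1))) = -36 + 6*(-5 - (B + 1)) = -36 + 6*(-5 - (1 + B)) = -36 + 6*(-5 + (-1 - B)) = -36 + 6*(-6 - B) = -36 + (-36 - 6*B) = -72 - 6*B)
b(R) = (3 + R)*(4 + R) (b(R) = (4 + R)*(3 + R) = (3 + R)*(4 + R))
(-116 + 1/(b(V(-1)) - 122))**2 = (-116 + 1/((12 + (-72 - 6*(-1))**2 + 7*(-72 - 6*(-1))) - 122))**2 = (-116 + 1/((12 + (-72 + 6)**2 + 7*(-72 + 6)) - 122))**2 = (-116 + 1/((12 + (-66)**2 + 7*(-66)) - 122))**2 = (-116 + 1/((12 + 4356 - 462) - 122))**2 = (-116 + 1/(3906 - 122))**2 = (-116 + 1/3784)**2 = (-438943/3784)**2 = 192670957249/14318656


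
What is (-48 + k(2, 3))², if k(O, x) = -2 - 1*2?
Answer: 2704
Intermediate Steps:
k(O, x) = -4 (k(O, x) = -2 - 2 = -4)
(-48 + k(2, 3))² = (-48 - 4)² = (-52)² = 2704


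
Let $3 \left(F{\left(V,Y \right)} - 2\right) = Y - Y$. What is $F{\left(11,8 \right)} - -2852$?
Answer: $2854$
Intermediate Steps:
$F{\left(V,Y \right)} = 2$ ($F{\left(V,Y \right)} = 2 + \frac{Y - Y}{3} = 2 + \frac{1}{3} \cdot 0 = 2 + 0 = 2$)
$F{\left(11,8 \right)} - -2852 = 2 - -2852 = 2 + 2852 = 2854$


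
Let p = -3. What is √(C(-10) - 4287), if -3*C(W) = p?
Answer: I*√4286 ≈ 65.468*I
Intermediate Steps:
C(W) = 1 (C(W) = -⅓*(-3) = 1)
√(C(-10) - 4287) = √(1 - 4287) = √(-4286) = I*√4286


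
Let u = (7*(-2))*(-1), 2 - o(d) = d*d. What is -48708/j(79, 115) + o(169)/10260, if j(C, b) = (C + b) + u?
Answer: -7901318/33345 ≈ -236.96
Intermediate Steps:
o(d) = 2 - d² (o(d) = 2 - d*d = 2 - d²)
u = 14 (u = -14*(-1) = 14)
j(C, b) = 14 + C + b (j(C, b) = (C + b) + 14 = 14 + C + b)
-48708/j(79, 115) + o(169)/10260 = -48708/(14 + 79 + 115) + (2 - 1*169²)/10260 = -48708/208 + (2 - 1*28561)*(1/10260) = -48708*1/208 + (2 - 28561)*(1/10260) = -12177/52 - 28559*1/10260 = -12177/52 - 28559/10260 = -7901318/33345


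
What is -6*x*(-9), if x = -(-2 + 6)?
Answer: -216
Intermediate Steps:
x = -4 (x = -1*4 = -4)
-6*x*(-9) = -6*(-4)*(-9) = 24*(-9) = -216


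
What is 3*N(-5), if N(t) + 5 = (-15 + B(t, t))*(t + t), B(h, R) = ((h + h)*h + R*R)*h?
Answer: 11685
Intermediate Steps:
B(h, R) = h*(R² + 2*h²) (B(h, R) = ((2*h)*h + R²)*h = (2*h² + R²)*h = (R² + 2*h²)*h = h*(R² + 2*h²))
N(t) = -5 + 2*t*(-15 + 3*t³) (N(t) = -5 + (-15 + t*(t² + 2*t²))*(t + t) = -5 + (-15 + t*(3*t²))*(2*t) = -5 + (-15 + 3*t³)*(2*t) = -5 + 2*t*(-15 + 3*t³))
3*N(-5) = 3*(-5 - 30*(-5) + 6*(-5)⁴) = 3*(-5 + 150 + 6*625) = 3*(-5 + 150 + 3750) = 3*3895 = 11685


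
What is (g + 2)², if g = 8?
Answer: 100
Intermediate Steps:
(g + 2)² = (8 + 2)² = 10² = 100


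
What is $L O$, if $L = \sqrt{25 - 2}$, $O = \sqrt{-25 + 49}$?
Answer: $2 \sqrt{138} \approx 23.495$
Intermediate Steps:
$O = 2 \sqrt{6}$ ($O = \sqrt{24} = 2 \sqrt{6} \approx 4.899$)
$L = \sqrt{23} \approx 4.7958$
$L O = \sqrt{23} \cdot 2 \sqrt{6} = 2 \sqrt{138}$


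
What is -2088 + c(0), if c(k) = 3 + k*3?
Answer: -2085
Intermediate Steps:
c(k) = 3 + 3*k
-2088 + c(0) = -2088 + (3 + 3*0) = -2088 + (3 + 0) = -2088 + 3 = -2085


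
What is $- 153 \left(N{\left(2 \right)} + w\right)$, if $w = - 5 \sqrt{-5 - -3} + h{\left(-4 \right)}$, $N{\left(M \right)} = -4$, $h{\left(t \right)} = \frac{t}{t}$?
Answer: $459 + 765 i \sqrt{2} \approx 459.0 + 1081.9 i$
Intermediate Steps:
$h{\left(t \right)} = 1$
$w = 1 - 5 i \sqrt{2}$ ($w = - 5 \sqrt{-5 - -3} + 1 = - 5 \sqrt{-5 + 3} + 1 = - 5 \sqrt{-2} + 1 = - 5 i \sqrt{2} + 1 = 1 - 5 i \sqrt{2} \approx 1.0 - 7.0711 i$)
$- 153 \left(N{\left(2 \right)} + w\right) = - 153 \left(-4 + \left(1 - 5 i \sqrt{2}\right)\right) = - 153 \left(-3 - 5 i \sqrt{2}\right) = 459 + 765 i \sqrt{2}$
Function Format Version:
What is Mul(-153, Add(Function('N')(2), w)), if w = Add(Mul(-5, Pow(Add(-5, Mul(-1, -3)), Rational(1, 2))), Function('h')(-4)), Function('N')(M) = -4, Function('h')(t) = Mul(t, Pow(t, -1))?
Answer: Add(459, Mul(765, I, Pow(2, Rational(1, 2)))) ≈ Add(459.00, Mul(1081.9, I))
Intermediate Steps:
Function('h')(t) = 1
w = Add(1, Mul(-5, I, Pow(2, Rational(1, 2)))) (w = Add(Mul(-5, Pow(Add(-5, Mul(-1, -3)), Rational(1, 2))), 1) = Add(Mul(-5, Pow(Add(-5, 3), Rational(1, 2))), 1) = Add(Mul(-5, Pow(-2, Rational(1, 2))), 1) = Add(Mul(-5, Mul(I, Pow(2, Rational(1, 2)))), 1) = Add(Mul(-5, I, Pow(2, Rational(1, 2))), 1) = Add(1, Mul(-5, I, Pow(2, Rational(1, 2)))) ≈ Add(1.0000, Mul(-7.0711, I)))
Mul(-153, Add(Function('N')(2), w)) = Mul(-153, Add(-4, Add(1, Mul(-5, I, Pow(2, Rational(1, 2)))))) = Mul(-153, Add(-3, Mul(-5, I, Pow(2, Rational(1, 2))))) = Add(459, Mul(765, I, Pow(2, Rational(1, 2))))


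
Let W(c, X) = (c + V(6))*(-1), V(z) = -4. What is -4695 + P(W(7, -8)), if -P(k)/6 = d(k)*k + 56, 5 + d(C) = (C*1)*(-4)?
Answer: -4905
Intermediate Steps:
d(C) = -5 - 4*C (d(C) = -5 + (C*1)*(-4) = -5 + C*(-4) = -5 - 4*C)
W(c, X) = 4 - c (W(c, X) = (c - 4)*(-1) = (-4 + c)*(-1) = 4 - c)
P(k) = -336 - 6*k*(-5 - 4*k) (P(k) = -6*((-5 - 4*k)*k + 56) = -6*(k*(-5 - 4*k) + 56) = -6*(56 + k*(-5 - 4*k)) = -336 - 6*k*(-5 - 4*k))
-4695 + P(W(7, -8)) = -4695 + (-336 + 6*(4 - 1*7)*(5 + 4*(4 - 1*7))) = -4695 + (-336 + 6*(4 - 7)*(5 + 4*(4 - 7))) = -4695 + (-336 + 6*(-3)*(5 + 4*(-3))) = -4695 + (-336 + 6*(-3)*(5 - 12)) = -4695 + (-336 + 6*(-3)*(-7)) = -4695 + (-336 + 126) = -4695 - 210 = -4905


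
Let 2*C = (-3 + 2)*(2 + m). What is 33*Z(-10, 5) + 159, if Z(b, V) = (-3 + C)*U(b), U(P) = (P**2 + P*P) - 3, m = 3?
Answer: -71193/2 ≈ -35597.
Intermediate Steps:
U(P) = -3 + 2*P**2 (U(P) = (P**2 + P**2) - 3 = 2*P**2 - 3 = -3 + 2*P**2)
C = -5/2 (C = ((-3 + 2)*(2 + 3))/2 = (-1*5)/2 = (1/2)*(-5) = -5/2 ≈ -2.5000)
Z(b, V) = 33/2 - 11*b**2 (Z(b, V) = (-3 - 5/2)*(-3 + 2*b**2) = -11*(-3 + 2*b**2)/2 = 33/2 - 11*b**2)
33*Z(-10, 5) + 159 = 33*(33/2 - 11*(-10)**2) + 159 = 33*(33/2 - 11*100) + 159 = 33*(33/2 - 1100) + 159 = 33*(-2167/2) + 159 = -71511/2 + 159 = -71193/2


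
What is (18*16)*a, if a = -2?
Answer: -576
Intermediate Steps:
(18*16)*a = (18*16)*(-2) = 288*(-2) = -576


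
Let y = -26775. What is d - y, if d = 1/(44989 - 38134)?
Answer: 183542626/6855 ≈ 26775.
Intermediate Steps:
d = 1/6855 ≈ 0.00014588
d - y = 1/6855 - 1*(-26775) = 1/6855 + 26775 = 183542626/6855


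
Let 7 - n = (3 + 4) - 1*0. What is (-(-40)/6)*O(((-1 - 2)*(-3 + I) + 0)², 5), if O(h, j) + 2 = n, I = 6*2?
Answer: -40/3 ≈ -13.333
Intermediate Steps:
I = 12
n = 0 (n = 7 - ((3 + 4) - 1*0) = 7 - (7 + 0) = 7 - 1*7 = 7 - 7 = 0)
O(h, j) = -2 (O(h, j) = -2 + 0 = -2)
(-(-40)/6)*O(((-1 - 2)*(-3 + I) + 0)², 5) = -(-40)/6*(-2) = -8*(-⅚)*(-2) = (20/3)*(-2) = -40/3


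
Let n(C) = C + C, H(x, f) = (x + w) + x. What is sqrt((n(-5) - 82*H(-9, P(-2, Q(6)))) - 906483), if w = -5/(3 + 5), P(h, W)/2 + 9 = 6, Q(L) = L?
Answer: 3*I*sqrt(402207)/2 ≈ 951.3*I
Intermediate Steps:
P(h, W) = -6 (P(h, W) = -18 + 2*6 = -18 + 12 = -6)
w = -5/8 ≈ -0.62500
H(x, f) = -5/8 + 2*x (H(x, f) = (x - 5/8) + x = (-5/8 + x) + x = -5/8 + 2*x)
n(C) = 2*C
sqrt((n(-5) - 82*H(-9, P(-2, Q(6)))) - 906483) = sqrt((2*(-5) - 82*(-5/8 + 2*(-9))) - 906483) = sqrt((-10 - 82*(-5/8 - 18)) - 906483) = sqrt((-10 - 82*(-149/8)) - 906483) = sqrt((-10 + 6109/4) - 906483) = sqrt(6069/4 - 906483) = sqrt(-3619863/4) = 3*I*sqrt(402207)/2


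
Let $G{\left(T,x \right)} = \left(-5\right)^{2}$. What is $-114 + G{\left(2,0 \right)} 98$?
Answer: $2336$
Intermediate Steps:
$G{\left(T,x \right)} = 25$
$-114 + G{\left(2,0 \right)} 98 = -114 + 25 \cdot 98 = -114 + 2450 = 2336$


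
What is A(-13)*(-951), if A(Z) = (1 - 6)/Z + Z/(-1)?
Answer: -165474/13 ≈ -12729.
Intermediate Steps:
A(Z) = -Z - 5/Z (A(Z) = -5/Z + Z*(-1) = -5/Z - Z = -Z - 5/Z)
A(-13)*(-951) = (-1*(-13) - 5/(-13))*(-951) = (13 - 5*(-1/13))*(-951) = (13 + 5/13)*(-951) = (174/13)*(-951) = -165474/13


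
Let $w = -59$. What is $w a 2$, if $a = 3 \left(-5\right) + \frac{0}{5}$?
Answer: $1770$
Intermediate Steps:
$a = -15$ ($a = -15 + 0 \cdot \frac{1}{5} = -15 + 0 = -15$)
$w a 2 = \left(-59\right) \left(-15\right) 2 = 885 \cdot 2 = 1770$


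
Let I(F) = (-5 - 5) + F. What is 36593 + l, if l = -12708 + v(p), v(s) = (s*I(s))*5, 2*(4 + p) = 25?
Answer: 95285/4 ≈ 23821.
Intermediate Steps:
p = 17/2 (p = -4 + (1/2)*25 = -4 + 25/2 = 17/2 ≈ 8.5000)
I(F) = -10 + F
v(s) = 5*s*(-10 + s) (v(s) = (s*(-10 + s))*5 = 5*s*(-10 + s))
l = -51087/4 (l = -12708 + 5*(17/2)*(-10 + 17/2) = -12708 + 5*(17/2)*(-3/2) = -12708 - 255/4 = -51087/4 ≈ -12772.)
36593 + l = 36593 - 51087/4 = 95285/4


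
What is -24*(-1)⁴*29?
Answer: -696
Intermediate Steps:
-24*(-1)⁴*29 = -24*1*29 = -24*29 = -696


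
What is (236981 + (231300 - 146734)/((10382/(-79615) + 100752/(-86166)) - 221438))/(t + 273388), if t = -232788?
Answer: 29999713912622964511/5139611815426205600 ≈ 5.8370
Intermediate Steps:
(236981 + (231300 - 146734)/((10382/(-79615) + 100752/(-86166)) - 221438))/(t + 273388) = (236981 + (231300 - 146734)/((10382/(-79615) + 100752/(-86166)) - 221438))/(-232788 + 273388) = (236981 + 84566/((10382*(-1/79615) + 100752*(-1/86166)) - 221438))/40600 = (236981 + 84566/((-10382/79615 - 16792/14361) - 221438))*(1/40600) = (236981 + 84566/(-1485990982/1143351015 - 221438))*(1/40600) = (236981 + 84566/(-253182848050552/1143351015))*(1/40600) = (236981 + 84566*(-1143351015/253182848050552))*(1/40600) = (236981 - 48344310967245/126591424025276)*(1/40600) = (29999713912622964511/126591424025276)*(1/40600) = 29999713912622964511/5139611815426205600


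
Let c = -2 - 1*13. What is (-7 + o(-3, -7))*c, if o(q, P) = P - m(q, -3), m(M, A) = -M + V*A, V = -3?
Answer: 390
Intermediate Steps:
m(M, A) = -M - 3*A
c = -15 (c = -2 - 13 = -15)
o(q, P) = -9 + P + q (o(q, P) = P - (-q - 3*(-3)) = P - (-q + 9) = P - (9 - q) = P + (-9 + q) = -9 + P + q)
(-7 + o(-3, -7))*c = (-7 + (-9 - 7 - 3))*(-15) = (-7 - 19)*(-15) = -26*(-15) = 390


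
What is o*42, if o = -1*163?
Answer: -6846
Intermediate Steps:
o = -163
o*42 = -163*42 = -6846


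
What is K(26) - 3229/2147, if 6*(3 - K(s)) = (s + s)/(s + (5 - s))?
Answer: -7642/32205 ≈ -0.23729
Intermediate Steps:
K(s) = 3 - s/15 (K(s) = 3 - (s + s)/(6*(s + (5 - s))) = 3 - 2*s/(6*5) = 3 - s/15)
K(26) - 3229/2147 = (3 - 1/15*26) - 3229/2147 = (3 - 26/15) - 3229/2147 = 19/15 - 1*3229/2147 = 19/15 - 3229/2147 = -7642/32205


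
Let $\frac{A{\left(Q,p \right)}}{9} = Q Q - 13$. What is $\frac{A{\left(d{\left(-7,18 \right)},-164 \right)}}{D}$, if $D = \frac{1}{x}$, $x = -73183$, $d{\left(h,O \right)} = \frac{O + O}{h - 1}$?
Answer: $- \frac{19100763}{4} \approx -4.7752 \cdot 10^{6}$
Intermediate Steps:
$d{\left(h,O \right)} = \frac{2 O}{-1 + h}$
$A{\left(Q,p \right)} = -117 + 9 Q^{2}$ ($A{\left(Q,p \right)} = 9 \left(Q Q - 13\right) = 9 \left(Q^{2} - 13\right) = 9 \left(-13 + Q^{2}\right) = -117 + 9 Q^{2}$)
$D = - \frac{1}{73183}$ ($D = \frac{1}{-73183} = - \frac{1}{73183} \approx -1.3664 \cdot 10^{-5}$)
$\frac{A{\left(d{\left(-7,18 \right)},-164 \right)}}{D} = \frac{-117 + 9 \left(2 \cdot 18 \frac{1}{-1 - 7}\right)^{2}}{- \frac{1}{73183}} = \left(-117 + 9 \left(2 \cdot 18 \frac{1}{-8}\right)^{2}\right) \left(-73183\right) = \left(-117 + 9 \left(2 \cdot 18 \left(- \frac{1}{8}\right)\right)^{2}\right) \left(-73183\right) = \left(-117 + 9 \left(- \frac{9}{2}\right)^{2}\right) \left(-73183\right) = \left(-117 + 9 \cdot \frac{81}{4}\right) \left(-73183\right) = \left(-117 + \frac{729}{4}\right) \left(-73183\right) = \frac{261}{4} \left(-73183\right) = - \frac{19100763}{4}$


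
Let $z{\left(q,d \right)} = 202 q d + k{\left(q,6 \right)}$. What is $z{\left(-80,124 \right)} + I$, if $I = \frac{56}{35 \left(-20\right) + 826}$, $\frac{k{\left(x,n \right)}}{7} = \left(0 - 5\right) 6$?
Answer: $- \frac{18036446}{9} \approx -2.0041 \cdot 10^{6}$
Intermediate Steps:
$k{\left(x,n \right)} = -210$ ($k{\left(x,n \right)} = 7 \left(0 - 5\right) 6 = 7 \left(\left(-5\right) 6\right) = 7 \left(-30\right) = -210$)
$z{\left(q,d \right)} = -210 + 202 d q$ ($z{\left(q,d \right)} = 202 q d - 210 = 202 d q - 210 = -210 + 202 d q$)
$I = \frac{4}{9}$ ($I = \frac{56}{-700 + 826} = \frac{56}{126} = 56 \cdot \frac{1}{126} = \frac{4}{9} \approx 0.44444$)
$z{\left(-80,124 \right)} + I = \left(-210 + 202 \cdot 124 \left(-80\right)\right) + \frac{4}{9} = \left(-210 - 2003840\right) + \frac{4}{9} = -2004050 + \frac{4}{9} = - \frac{18036446}{9}$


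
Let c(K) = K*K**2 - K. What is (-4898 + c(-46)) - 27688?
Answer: -129876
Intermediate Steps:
c(K) = K**3 - K
(-4898 + c(-46)) - 27688 = (-4898 + ((-46)**3 - 1*(-46))) - 27688 = (-4898 + (-97336 + 46)) - 27688 = (-4898 - 97290) - 27688 = -102188 - 27688 = -129876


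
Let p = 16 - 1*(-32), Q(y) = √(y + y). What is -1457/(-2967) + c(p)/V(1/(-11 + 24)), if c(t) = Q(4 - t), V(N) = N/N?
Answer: 1457/2967 + 2*I*√22 ≈ 0.49107 + 9.3808*I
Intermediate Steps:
Q(y) = √2*√y (Q(y) = √(2*y) = √2*√y)
V(N) = 1
p = 48 (p = 16 + 32 = 48)
c(t) = √2*√(4 - t)
-1457/(-2967) + c(p)/V(1/(-11 + 24)) = -1457/(-2967) + √(8 - 2*48)/1 = -1457*(-1/2967) + √(8 - 96)*1 = 1457/2967 + √(-88)*1 = 1457/2967 + (2*I*√22)*1 = 1457/2967 + 2*I*√22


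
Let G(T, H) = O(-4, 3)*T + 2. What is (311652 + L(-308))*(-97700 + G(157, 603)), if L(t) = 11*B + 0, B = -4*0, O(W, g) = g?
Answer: -30300989004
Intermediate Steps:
B = 0
L(t) = 0 (L(t) = 11*0 + 0 = 0 + 0 = 0)
G(T, H) = 2 + 3*T (G(T, H) = 3*T + 2 = 2 + 3*T)
(311652 + L(-308))*(-97700 + G(157, 603)) = (311652 + 0)*(-97700 + (2 + 3*157)) = 311652*(-97700 + (2 + 471)) = 311652*(-97700 + 473) = 311652*(-97227) = -30300989004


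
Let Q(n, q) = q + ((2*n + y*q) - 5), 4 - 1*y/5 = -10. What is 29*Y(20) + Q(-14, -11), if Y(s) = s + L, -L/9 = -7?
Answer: 1593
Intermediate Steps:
y = 70 (y = 20 - 5*(-10) = 20 + 50 = 70)
L = 63 (L = -9*(-7) = 63)
Q(n, q) = -5 + 2*n + 71*q (Q(n, q) = q + ((2*n + 70*q) - 5) = q + (-5 + 2*n + 70*q) = -5 + 2*n + 71*q)
Y(s) = 63 + s (Y(s) = s + 63 = 63 + s)
29*Y(20) + Q(-14, -11) = 29*(63 + 20) + (-5 + 2*(-14) + 71*(-11)) = 29*83 + (-5 - 28 - 781) = 2407 - 814 = 1593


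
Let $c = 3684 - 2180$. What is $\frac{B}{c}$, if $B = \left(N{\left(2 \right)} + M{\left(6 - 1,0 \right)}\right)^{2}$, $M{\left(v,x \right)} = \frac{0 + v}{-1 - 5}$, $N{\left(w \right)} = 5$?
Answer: $\frac{625}{54144} \approx 0.011543$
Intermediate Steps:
$M{\left(v,x \right)} = - \frac{v}{6}$ ($M{\left(v,x \right)} = \frac{v}{-6} = v \left(- \frac{1}{6}\right) = - \frac{v}{6}$)
$c = 1504$ ($c = 3684 - 2180 = 1504$)
$B = \frac{625}{36}$ ($B = \left(5 - \frac{6 - 1}{6}\right)^{2} = \left(5 - \frac{5}{6}\right)^{2} = \left(\frac{25}{6}\right)^{2} = \frac{625}{36} \approx 17.361$)
$\frac{B}{c} = \frac{625}{36 \cdot 1504} = \frac{625}{36} \cdot \frac{1}{1504} = \frac{625}{54144}$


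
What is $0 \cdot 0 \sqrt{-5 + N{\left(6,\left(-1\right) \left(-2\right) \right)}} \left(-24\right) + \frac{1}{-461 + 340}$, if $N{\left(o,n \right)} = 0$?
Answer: $- \frac{1}{121} \approx -0.0082645$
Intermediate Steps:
$0 \cdot 0 \sqrt{-5 + N{\left(6,\left(-1\right) \left(-2\right) \right)}} \left(-24\right) + \frac{1}{-461 + 340} = 0 \cdot 0 \sqrt{-5 + 0} \left(-24\right) + \frac{1}{-461 + 340} = 0 \sqrt{-5} \left(-24\right) + \frac{1}{-121} = 0 i \sqrt{5} \left(-24\right) - \frac{1}{121} = 0 \left(-24\right) - \frac{1}{121} = 0 - \frac{1}{121} = - \frac{1}{121}$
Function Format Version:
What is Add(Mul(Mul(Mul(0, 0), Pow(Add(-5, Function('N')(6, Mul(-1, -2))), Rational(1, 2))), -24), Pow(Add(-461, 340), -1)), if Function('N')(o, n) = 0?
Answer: Rational(-1, 121) ≈ -0.0082645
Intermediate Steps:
Add(Mul(Mul(Mul(0, 0), Pow(Add(-5, Function('N')(6, Mul(-1, -2))), Rational(1, 2))), -24), Pow(Add(-461, 340), -1)) = Add(Mul(Mul(Mul(0, 0), Pow(Add(-5, 0), Rational(1, 2))), -24), Pow(Add(-461, 340), -1)) = Add(Mul(Mul(0, Pow(-5, Rational(1, 2))), -24), Pow(-121, -1)) = Add(Mul(Mul(0, Mul(I, Pow(5, Rational(1, 2)))), -24), Rational(-1, 121)) = Add(Mul(0, -24), Rational(-1, 121)) = Add(0, Rational(-1, 121)) = Rational(-1, 121)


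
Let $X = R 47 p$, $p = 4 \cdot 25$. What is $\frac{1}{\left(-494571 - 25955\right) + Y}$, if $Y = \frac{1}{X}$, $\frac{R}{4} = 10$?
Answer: $- \frac{188000}{97858887999} \approx -1.9211 \cdot 10^{-6}$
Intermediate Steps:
$R = 40$ ($R = 4 \cdot 10 = 40$)
$p = 100$
$X = 188000$ ($X = 40 \cdot 47 \cdot 100 = 1880 \cdot 100 = 188000$)
$Y = \frac{1}{188000} \approx 5.3191 \cdot 10^{-6}$
$\frac{1}{\left(-494571 - 25955\right) + Y} = \frac{1}{\left(-494571 - 25955\right) + \frac{1}{188000}} = \frac{1}{-520526 + \frac{1}{188000}} = \frac{1}{- \frac{97858887999}{188000}} = - \frac{188000}{97858887999}$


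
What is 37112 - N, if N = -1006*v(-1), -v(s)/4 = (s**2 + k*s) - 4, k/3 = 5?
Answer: 109544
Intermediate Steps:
k = 15 (k = 3*5 = 15)
v(s) = 16 - 60*s - 4*s**2 (v(s) = -4*((s**2 + 15*s) - 4) = -4*(-4 + s**2 + 15*s) = 16 - 60*s - 4*s**2)
N = -72432 (N = -1006*(16 - 60*(-1) - 4*(-1)**2) = -1006*(16 + 60 - 4*1) = -1006*(16 + 60 - 4) = -1006*72 = -72432)
37112 - N = 37112 - 1*(-72432) = 37112 + 72432 = 109544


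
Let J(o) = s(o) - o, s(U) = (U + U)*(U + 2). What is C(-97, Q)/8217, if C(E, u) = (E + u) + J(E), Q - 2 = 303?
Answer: 6245/2739 ≈ 2.2800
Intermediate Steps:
s(U) = 2*U*(2 + U) (s(U) = (2*U)*(2 + U) = 2*U*(2 + U))
Q = 305 (Q = 2 + 303 = 305)
J(o) = -o + 2*o*(2 + o) (J(o) = 2*o*(2 + o) - o = -o + 2*o*(2 + o))
C(E, u) = E + u + E*(3 + 2*E) (C(E, u) = (E + u) + E*(3 + 2*E) = E + u + E*(3 + 2*E))
C(-97, Q)/8217 = (305 + 2*(-97)*(2 - 97))/8217 = (305 + 2*(-97)*(-95))*(1/8217) = (305 + 18430)*(1/8217) = 18735*(1/8217) = 6245/2739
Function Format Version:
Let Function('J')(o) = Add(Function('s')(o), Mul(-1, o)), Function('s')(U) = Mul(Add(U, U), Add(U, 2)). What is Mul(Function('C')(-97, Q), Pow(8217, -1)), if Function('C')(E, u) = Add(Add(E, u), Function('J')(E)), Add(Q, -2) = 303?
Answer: Rational(6245, 2739) ≈ 2.2800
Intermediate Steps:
Function('s')(U) = Mul(2, U, Add(2, U)) (Function('s')(U) = Mul(Mul(2, U), Add(2, U)) = Mul(2, U, Add(2, U)))
Q = 305 (Q = Add(2, 303) = 305)
Function('J')(o) = Add(Mul(-1, o), Mul(2, o, Add(2, o))) (Function('J')(o) = Add(Mul(2, o, Add(2, o)), Mul(-1, o)) = Add(Mul(-1, o), Mul(2, o, Add(2, o))))
Function('C')(E, u) = Add(E, u, Mul(E, Add(3, Mul(2, E)))) (Function('C')(E, u) = Add(Add(E, u), Mul(E, Add(3, Mul(2, E)))) = Add(E, u, Mul(E, Add(3, Mul(2, E)))))
Mul(Function('C')(-97, Q), Pow(8217, -1)) = Mul(Add(305, Mul(2, -97, Add(2, -97))), Pow(8217, -1)) = Mul(Add(305, Mul(2, -97, -95)), Rational(1, 8217)) = Mul(Add(305, 18430), Rational(1, 8217)) = Mul(18735, Rational(1, 8217)) = Rational(6245, 2739)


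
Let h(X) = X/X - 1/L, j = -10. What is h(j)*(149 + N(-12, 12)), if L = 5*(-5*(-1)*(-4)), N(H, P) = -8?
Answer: 14241/100 ≈ 142.41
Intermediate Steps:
L = -100 (L = 5*(5*(-4)) = 5*(-20) = -100)
h(X) = 101/100 (h(X) = X/X - 1/(-100) = 1 - 1*(-1/100) = 1 + 1/100 = 101/100)
h(j)*(149 + N(-12, 12)) = 101*(149 - 8)/100 = (101/100)*141 = 14241/100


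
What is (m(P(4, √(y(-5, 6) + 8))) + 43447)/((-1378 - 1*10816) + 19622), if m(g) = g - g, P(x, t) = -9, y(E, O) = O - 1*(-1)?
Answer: 43447/7428 ≈ 5.8491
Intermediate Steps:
y(E, O) = 1 + O (y(E, O) = O + 1 = 1 + O)
m(g) = 0
(m(P(4, √(y(-5, 6) + 8))) + 43447)/((-1378 - 1*10816) + 19622) = (0 + 43447)/((-1378 - 1*10816) + 19622) = 43447/((-1378 - 10816) + 19622) = 43447/(-12194 + 19622) = 43447/7428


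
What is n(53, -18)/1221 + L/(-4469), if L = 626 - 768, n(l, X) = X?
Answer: 30980/1818883 ≈ 0.017032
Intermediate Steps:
L = -142
n(53, -18)/1221 + L/(-4469) = -18/1221 - 142/(-4469) = -18*1/1221 - 142*(-1/4469) = -6/407 + 142/4469 = 30980/1818883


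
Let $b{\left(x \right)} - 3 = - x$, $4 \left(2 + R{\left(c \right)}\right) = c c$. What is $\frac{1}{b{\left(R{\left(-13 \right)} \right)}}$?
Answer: $- \frac{4}{149} \approx -0.026846$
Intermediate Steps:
$R{\left(c \right)} = -2 + \frac{c^{2}}{4}$ ($R{\left(c \right)} = -2 + \frac{c c}{4} = -2 + \frac{c^{2}}{4}$)
$b{\left(x \right)} = 3 - x$
$\frac{1}{b{\left(R{\left(-13 \right)} \right)}} = \frac{1}{3 - \left(-2 + \frac{\left(-13\right)^{2}}{4}\right)} = \frac{1}{3 - \left(-2 + \frac{1}{4} \cdot 169\right)} = \frac{1}{3 - \left(-2 + \frac{169}{4}\right)} = \frac{1}{3 - \frac{161}{4}} = \frac{1}{- \frac{149}{4}} = - \frac{4}{149}$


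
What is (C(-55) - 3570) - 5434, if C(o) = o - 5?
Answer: -9064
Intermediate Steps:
C(o) = -5 + o
(C(-55) - 3570) - 5434 = ((-5 - 55) - 3570) - 5434 = (-60 - 3570) - 5434 = -3630 - 5434 = -9064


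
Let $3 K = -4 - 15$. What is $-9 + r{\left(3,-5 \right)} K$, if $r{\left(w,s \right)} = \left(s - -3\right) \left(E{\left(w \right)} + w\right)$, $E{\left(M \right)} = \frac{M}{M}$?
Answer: $\frac{125}{3} \approx 41.667$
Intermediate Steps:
$E{\left(M \right)} = 1$
$r{\left(w,s \right)} = \left(1 + w\right) \left(3 + s\right)$ ($r{\left(w,s \right)} = \left(s - -3\right) \left(1 + w\right) = \left(s + 3\right) \left(1 + w\right) = \left(3 + s\right) \left(1 + w\right) = \left(1 + w\right) \left(3 + s\right)$)
$K = - \frac{19}{3}$ ($K = \frac{-4 - 15}{3} = \frac{1}{3} \left(-19\right) = - \frac{19}{3} \approx -6.3333$)
$-9 + r{\left(3,-5 \right)} K = -9 + \left(3 - 5 + 3 \cdot 3 - 15\right) \left(- \frac{19}{3}\right) = -9 + \left(3 - 5 + 9 - 15\right) \left(- \frac{19}{3}\right) = -9 - - \frac{152}{3} = -9 + \frac{152}{3} = \frac{125}{3}$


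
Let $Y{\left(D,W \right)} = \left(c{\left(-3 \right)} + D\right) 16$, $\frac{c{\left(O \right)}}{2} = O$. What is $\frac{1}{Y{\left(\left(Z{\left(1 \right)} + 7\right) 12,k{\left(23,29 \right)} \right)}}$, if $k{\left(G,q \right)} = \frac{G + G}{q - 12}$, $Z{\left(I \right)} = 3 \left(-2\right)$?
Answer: $\frac{1}{96} \approx 0.010417$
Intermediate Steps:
$c{\left(O \right)} = 2 O$
$Z{\left(I \right)} = -6$
$k{\left(G,q \right)} = \frac{2 G}{-12 + q}$
$Y{\left(D,W \right)} = -96 + 16 D$ ($Y{\left(D,W \right)} = \left(2 \left(-3\right) + D\right) 16 = \left(-6 + D\right) 16 = -96 + 16 D$)
$\frac{1}{Y{\left(\left(Z{\left(1 \right)} + 7\right) 12,k{\left(23,29 \right)} \right)}} = \frac{1}{-96 + 16 \left(-6 + 7\right) 12} = \frac{1}{-96 + 16 \cdot 1 \cdot 12} = \frac{1}{-96 + 16 \cdot 12} = \frac{1}{-96 + 192} = \frac{1}{96}$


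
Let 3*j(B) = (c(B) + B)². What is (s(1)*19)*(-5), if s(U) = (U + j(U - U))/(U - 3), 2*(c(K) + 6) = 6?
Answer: 190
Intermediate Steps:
c(K) = -3 (c(K) = -6 + (½)*6 = -6 + 3 = -3)
j(B) = (-3 + B)²/3
s(U) = (3 + U)/(-3 + U) (s(U) = (U + (-3 + (U - U))²/3)/(U - 3) = (U + (-3 + 0)²/3)/(-3 + U) = (U + (⅓)*(-3)²)/(-3 + U) = (U + (⅓)*9)/(-3 + U) = (U + 3)/(-3 + U) = (3 + U)/(-3 + U))
(s(1)*19)*(-5) = (((3 + 1)/(-3 + 1))*19)*(-5) = ((4/(-2))*19)*(-5) = (-½*4*19)*(-5) = -2*19*(-5) = -38*(-5) = 190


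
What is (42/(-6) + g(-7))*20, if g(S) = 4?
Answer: -60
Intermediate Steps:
(42/(-6) + g(-7))*20 = (42/(-6) + 4)*20 = (42*(-⅙) + 4)*20 = (-7 + 4)*20 = -3*20 = -60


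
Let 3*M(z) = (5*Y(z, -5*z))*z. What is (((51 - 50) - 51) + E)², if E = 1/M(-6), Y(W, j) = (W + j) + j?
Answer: 729054001/291600 ≈ 2500.2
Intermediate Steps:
Y(W, j) = W + 2*j
M(z) = -15*z² (M(z) = ((5*(z + 2*(-5*z)))*z)/3 = ((5*(z - 10*z))*z)/3 = ((5*(-9*z))*z)/3 = ((-45*z)*z)/3 = (-45*z²)/3 = -15*z²)
E = -1/540 (E = 1/(-15*(-6)²) = 1/(-15*36) = 1/(-540) = -1/540 ≈ -0.0018519)
(((51 - 50) - 51) + E)² = (((51 - 50) - 51) - 1/540)² = ((1 - 51) - 1/540)² = (-50 - 1/540)² = (-27001/540)² = 729054001/291600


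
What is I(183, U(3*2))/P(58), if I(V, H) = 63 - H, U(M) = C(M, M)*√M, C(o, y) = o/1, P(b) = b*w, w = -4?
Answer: -63/232 + 3*√6/116 ≈ -0.20820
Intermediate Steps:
P(b) = -4*b (P(b) = b*(-4) = -4*b)
C(o, y) = o (C(o, y) = o*1 = o)
U(M) = M^(3/2) (U(M) = M*√M = M^(3/2))
I(183, U(3*2))/P(58) = (63 - (3*2)^(3/2))/((-4*58)) = (63 - 6^(3/2))/(-232) = (63 - 6*√6)*(-1/232) = -63/232 + 3*√6/116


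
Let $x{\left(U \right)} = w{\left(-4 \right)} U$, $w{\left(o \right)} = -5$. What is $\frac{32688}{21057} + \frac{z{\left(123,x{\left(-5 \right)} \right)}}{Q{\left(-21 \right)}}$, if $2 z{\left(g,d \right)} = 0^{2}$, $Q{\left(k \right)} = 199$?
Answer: $\frac{10896}{7019} \approx 1.5524$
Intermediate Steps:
$x{\left(U \right)} = - 5 U$
$z{\left(g,d \right)} = 0$ ($z{\left(g,d \right)} = \frac{0^{2}}{2} = \frac{1}{2} \cdot 0 = 0$)
$\frac{32688}{21057} + \frac{z{\left(123,x{\left(-5 \right)} \right)}}{Q{\left(-21 \right)}} = \frac{32688}{21057} + \frac{0}{199} = 32688 \cdot \frac{1}{21057} + 0 \cdot \frac{1}{199} = \frac{10896}{7019} + 0 = \frac{10896}{7019}$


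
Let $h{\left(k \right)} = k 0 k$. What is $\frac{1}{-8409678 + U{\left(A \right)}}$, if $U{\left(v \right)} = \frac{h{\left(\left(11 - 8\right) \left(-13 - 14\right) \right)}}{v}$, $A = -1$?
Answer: $- \frac{1}{8409678} \approx -1.1891 \cdot 10^{-7}$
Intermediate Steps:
$h{\left(k \right)} = 0$ ($h{\left(k \right)} = 0 k = 0$)
$U{\left(v \right)} = 0$ ($U{\left(v \right)} = \frac{0}{v} = 0$)
$\frac{1}{-8409678 + U{\left(A \right)}} = \frac{1}{-8409678 + 0} = \frac{1}{-8409678} = - \frac{1}{8409678}$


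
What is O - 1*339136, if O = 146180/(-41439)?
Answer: -14053602884/41439 ≈ -3.3914e+5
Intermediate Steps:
O = -146180/41439 (O = 146180*(-1/41439) = -146180/41439 ≈ -3.5276)
O - 1*339136 = -146180/41439 - 1*339136 = -146180/41439 - 339136 = -14053602884/41439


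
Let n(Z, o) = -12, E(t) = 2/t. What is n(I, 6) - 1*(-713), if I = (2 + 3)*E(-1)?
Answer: 701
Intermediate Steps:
I = -10 (I = (2 + 3)*(2/(-1)) = 5*(2*(-1)) = 5*(-2) = -10)
n(I, 6) - 1*(-713) = -12 - 1*(-713) = -12 + 713 = 701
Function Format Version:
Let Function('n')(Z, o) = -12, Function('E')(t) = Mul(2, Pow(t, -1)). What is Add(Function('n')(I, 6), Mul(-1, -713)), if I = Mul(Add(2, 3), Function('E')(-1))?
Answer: 701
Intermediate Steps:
I = -10 (I = Mul(Add(2, 3), Mul(2, Pow(-1, -1))) = Mul(5, Mul(2, -1)) = Mul(5, -2) = -10)
Add(Function('n')(I, 6), Mul(-1, -713)) = Add(-12, Mul(-1, -713)) = Add(-12, 713) = 701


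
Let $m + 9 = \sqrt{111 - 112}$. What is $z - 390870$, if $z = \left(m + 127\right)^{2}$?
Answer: $-376947 + 236 i \approx -3.7695 \cdot 10^{5} + 236.0 i$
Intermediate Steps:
$m = -9 + i$ ($m = -9 + \sqrt{111 - 112} = -9 + \sqrt{-1} = -9 + i \approx -9.0 + 1.0 i$)
$z = \left(118 + i\right)^{2}$ ($z = \left(\left(-9 + i\right) + 127\right)^{2} = \left(118 + i\right)^{2} \approx 13923.0 + 236.0 i$)
$z - 390870 = \left(118 + i\right)^{2} - 390870 = -390870 + \left(118 + i\right)^{2}$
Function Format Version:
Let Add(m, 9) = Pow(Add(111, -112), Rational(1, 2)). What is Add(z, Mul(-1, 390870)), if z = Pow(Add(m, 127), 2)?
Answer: Add(-376947, Mul(236, I)) ≈ Add(-3.7695e+5, Mul(236.00, I))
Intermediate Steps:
m = Add(-9, I) (m = Add(-9, Pow(Add(111, -112), Rational(1, 2))) = Add(-9, Pow(-1, Rational(1, 2))) = Add(-9, I) ≈ Add(-9.0000, Mul(1.0000, I)))
z = Pow(Add(118, I), 2) (z = Pow(Add(Add(-9, I), 127), 2) = Pow(Add(118, I), 2) ≈ Add(13923., Mul(236.0, I)))
Add(z, Mul(-1, 390870)) = Add(Pow(Add(118, I), 2), Mul(-1, 390870)) = Add(Pow(Add(118, I), 2), -390870) = Add(-390870, Pow(Add(118, I), 2))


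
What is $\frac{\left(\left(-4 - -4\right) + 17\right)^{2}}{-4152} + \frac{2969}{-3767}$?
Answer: $- \frac{13415951}{15640584} \approx -0.85777$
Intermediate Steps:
$\frac{\left(\left(-4 - -4\right) + 17\right)^{2}}{-4152} + \frac{2969}{-3767} = \left(\left(-4 + 4\right) + 17\right)^{2} \left(- \frac{1}{4152}\right) + 2969 \left(- \frac{1}{3767}\right) = \left(0 + 17\right)^{2} \left(- \frac{1}{4152}\right) - \frac{2969}{3767} = 17^{2} \left(- \frac{1}{4152}\right) - \frac{2969}{3767} = 289 \left(- \frac{1}{4152}\right) - \frac{2969}{3767} = - \frac{289}{4152} - \frac{2969}{3767} = - \frac{13415951}{15640584}$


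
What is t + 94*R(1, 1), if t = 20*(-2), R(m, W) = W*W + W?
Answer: 148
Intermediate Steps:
R(m, W) = W + W² (R(m, W) = W² + W = W + W²)
t = -40
t + 94*R(1, 1) = -40 + 94*(1*(1 + 1)) = -40 + 94*(1*2) = -40 + 94*2 = -40 + 188 = 148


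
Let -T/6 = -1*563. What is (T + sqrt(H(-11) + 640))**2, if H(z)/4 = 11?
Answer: 11411568 + 40536*sqrt(19) ≈ 1.1588e+7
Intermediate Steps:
H(z) = 44 (H(z) = 4*11 = 44)
T = 3378 (T = -(-6)*563 = -6*(-563) = 3378)
(T + sqrt(H(-11) + 640))**2 = (3378 + sqrt(44 + 640))**2 = (3378 + sqrt(684))**2 = (3378 + 6*sqrt(19))**2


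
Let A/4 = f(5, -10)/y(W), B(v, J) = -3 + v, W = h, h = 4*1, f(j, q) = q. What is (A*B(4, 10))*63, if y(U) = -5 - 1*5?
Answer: 252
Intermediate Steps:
h = 4
W = 4
y(U) = -10 (y(U) = -5 - 5 = -10)
A = 4 (A = 4*(-10/(-10)) = 4*(-10*(-⅒)) = 4*1 = 4)
(A*B(4, 10))*63 = (4*(-3 + 4))*63 = (4*1)*63 = 4*63 = 252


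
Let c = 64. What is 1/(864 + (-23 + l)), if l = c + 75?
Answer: 1/980 ≈ 0.0010204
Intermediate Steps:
l = 139 (l = 64 + 75 = 139)
1/(864 + (-23 + l)) = 1/(864 + (-23 + 139)) = 1/(864 + 116) = 1/980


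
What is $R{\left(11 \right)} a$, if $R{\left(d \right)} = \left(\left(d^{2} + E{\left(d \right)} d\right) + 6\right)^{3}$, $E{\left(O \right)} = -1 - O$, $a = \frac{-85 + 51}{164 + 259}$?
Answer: $\frac{4250}{423} \approx 10.047$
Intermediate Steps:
$a = - \frac{34}{423} \approx -0.080378$
$R{\left(d \right)} = \left(6 + d^{2} + d \left(-1 - d\right)\right)^{3}$ ($R{\left(d \right)} = \left(\left(d^{2} + \left(-1 - d\right) d\right) + 6\right)^{3} = \left(\left(d^{2} + d \left(-1 - d\right)\right) + 6\right)^{3} = \left(6 + d^{2} + d \left(-1 - d\right)\right)^{3}$)
$R{\left(11 \right)} a = \left(6 - 11\right)^{3} \left(- \frac{34}{423}\right) = \left(-5\right)^{3} \left(- \frac{34}{423}\right) = \left(-125\right) \left(- \frac{34}{423}\right) = \frac{4250}{423}$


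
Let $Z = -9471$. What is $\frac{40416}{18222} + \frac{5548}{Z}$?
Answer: $\frac{46947380}{28763427} \approx 1.6322$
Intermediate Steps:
$\frac{40416}{18222} + \frac{5548}{Z} = \frac{40416}{18222} + \frac{5548}{-9471} = 40416 \cdot \frac{1}{18222} + 5548 \left(- \frac{1}{9471}\right) = \frac{6736}{3037} - \frac{5548}{9471} = \frac{46947380}{28763427}$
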